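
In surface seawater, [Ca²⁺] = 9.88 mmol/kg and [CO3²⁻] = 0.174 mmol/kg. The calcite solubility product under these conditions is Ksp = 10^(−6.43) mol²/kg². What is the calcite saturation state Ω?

Ksp = 10^(−6.43) = 3.715×10^-7
Ω = [Ca²⁺][CO3²⁻]/Ksp = (9.88×10^-3)(0.174×10^-3) / 3.715×10^-7 = 4.63

Ω = 4.63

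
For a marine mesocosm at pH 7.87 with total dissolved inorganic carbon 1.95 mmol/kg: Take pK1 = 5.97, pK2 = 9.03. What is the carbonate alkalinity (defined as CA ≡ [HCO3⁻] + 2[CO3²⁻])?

CA = 2.05 mmol/kg

CA = [HCO3⁻] + 2[CO3²⁻] = (α₁ + 2α₂)·DIC
At pH 7.87: [H⁺]/K1 = 10^-1.90 = 0.012589, K2/[H⁺] = 10^-1.16 = 0.069183
α₁ = 1/(1 + 0.012589 + 0.069183) = 1/1.0818 = 0.9244; α₂ = α₁·K2/[H⁺] = 0.06395
α₁ + 2α₂ = 1.0523
CA = 1.0523 × 1.95 = 2.05 mmol/kg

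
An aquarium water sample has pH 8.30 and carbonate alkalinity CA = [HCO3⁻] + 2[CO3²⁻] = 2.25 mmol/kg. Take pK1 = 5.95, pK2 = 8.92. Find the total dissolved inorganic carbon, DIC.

DIC = 1.89 mmol/kg

CA = [HCO3⁻] + 2[CO3²⁻] = (α₁ + 2α₂)·DIC
At pH 8.30: [H⁺]/K1 = 10^-2.35 = 0.0044668, K2/[H⁺] = 10^-0.62 = 0.23988
α₁ = 1/(1 + 0.0044668 + 0.23988) = 1/1.2444 = 0.8036; α₂ = α₁·K2/[H⁺] = 0.1928
α₁ + 2α₂ = 1.1892
DIC = CA / (α₁ + 2α₂) = 2.25 / 1.1892 = 1.89 mmol/kg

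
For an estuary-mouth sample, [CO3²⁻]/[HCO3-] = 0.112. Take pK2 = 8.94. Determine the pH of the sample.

From K2 = [H⁺][CO3²⁻]/[HCO3-]:  pH = pK2 + log₁₀([CO3²⁻]/[HCO3-])
log₁₀(0.112) = -0.951
pH = 8.94 + (-0.951) = 7.99

pH = 7.99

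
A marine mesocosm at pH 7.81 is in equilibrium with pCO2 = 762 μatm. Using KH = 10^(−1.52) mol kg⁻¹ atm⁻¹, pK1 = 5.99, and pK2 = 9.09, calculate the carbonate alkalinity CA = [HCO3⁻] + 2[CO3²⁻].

[CO2*] = KH · pCO2 = 10^(−1.52) × 762×10^-6 = 2.301×10^-5 mol/kg
α₀ = 1/(1 + K1/[H⁺] + K1K2/[H⁺]²) = 1/(1 + 10^+1.82 + 10^+0.54) = 0.01418
DIC = [CO2*]/α₀ = 2.301×10^-5 / 0.01418 = 1.623 mmol/kg
CA = (α₁ + 2α₂)·DIC = (0.9367 + 2×0.04916) × 1.623 = 1.68 mmol/kg

CA = 1.68 mmol/kg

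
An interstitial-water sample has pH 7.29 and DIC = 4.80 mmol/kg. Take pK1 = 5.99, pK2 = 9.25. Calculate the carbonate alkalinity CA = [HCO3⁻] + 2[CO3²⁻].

CA = 4.62 mmol/kg

CA = [HCO3⁻] + 2[CO3²⁻] = (α₁ + 2α₂)·DIC
At pH 7.29: [H⁺]/K1 = 10^-1.30 = 0.050119, K2/[H⁺] = 10^-1.96 = 0.010965
α₁ = 1/(1 + 0.050119 + 0.010965) = 1/1.0611 = 0.9424; α₂ = α₁·K2/[H⁺] = 0.01033
α₁ + 2α₂ = 0.9631
CA = 0.9631 × 4.80 = 4.62 mmol/kg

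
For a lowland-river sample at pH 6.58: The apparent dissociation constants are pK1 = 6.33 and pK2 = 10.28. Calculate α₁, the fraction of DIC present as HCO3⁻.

α₁ = 0.640

α₁ = 1 / (1 + [H⁺]/K1 + K2/[H⁺]) = 1 / (1 + 10^-0.25 + 10^-3.70)
   = 1 / (1 + 0.56234 + 0.00019953) = 1/1.5625 = 0.6400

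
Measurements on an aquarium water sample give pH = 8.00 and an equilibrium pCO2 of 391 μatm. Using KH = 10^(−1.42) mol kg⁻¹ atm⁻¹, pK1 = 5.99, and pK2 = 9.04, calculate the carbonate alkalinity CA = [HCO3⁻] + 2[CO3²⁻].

[CO2*] = KH · pCO2 = 10^(−1.42) × 391×10^-6 = 1.487×10^-5 mol/kg
α₀ = 1/(1 + K1/[H⁺] + K1K2/[H⁺]²) = 1/(1 + 10^+2.01 + 10^+0.97) = 0.008876
DIC = [CO2*]/α₀ = 1.487×10^-5 / 0.008876 = 1.675 mmol/kg
CA = (α₁ + 2α₂)·DIC = (0.9083 + 2×0.08284) × 1.675 = 1.80 mmol/kg

CA = 1.80 mmol/kg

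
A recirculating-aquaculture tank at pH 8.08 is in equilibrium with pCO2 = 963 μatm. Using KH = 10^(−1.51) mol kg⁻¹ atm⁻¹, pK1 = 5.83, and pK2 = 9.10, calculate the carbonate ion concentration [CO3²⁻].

[CO3²⁻] = 0.505 mmol/kg

[CO2*] = KH · pCO2 = 10^(−1.51) × 963×10^-6 = 2.976×10^-5 mol/kg
α₀ = 1/(1 + K1/[H⁺] + K1K2/[H⁺]²) = 1/(1 + 10^+2.25 + 10^+1.23) = 0.005107
DIC = [CO2*]/α₀ = 2.976×10^-5 / 0.005107 = 5.827 mmol/kg
[CO3²⁻] = α₂·DIC; α₂ = 0.08673, so [CO3²⁻] = 0.08673 × 5.827 = 0.505 mmol/kg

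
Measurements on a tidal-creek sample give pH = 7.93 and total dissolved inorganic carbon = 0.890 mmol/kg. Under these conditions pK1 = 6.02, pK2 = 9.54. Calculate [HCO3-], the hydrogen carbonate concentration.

α₁ = 1 / (1 + [H⁺]/K1 + K2/[H⁺]) = 1 / (1 + 10^-1.91 + 10^-1.61)
   = 1 / (1 + 0.012303 + 0.024547) = 1/1.0368 = 0.9645
[HCO3⁻] = α₁ × DIC = 0.9645 × 0.890 = 0.858 mmol/kg

[HCO3⁻] = 0.858 mmol/kg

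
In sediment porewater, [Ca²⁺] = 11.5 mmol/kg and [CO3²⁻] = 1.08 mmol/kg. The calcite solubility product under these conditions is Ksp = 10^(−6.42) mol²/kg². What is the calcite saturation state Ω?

Ω = 32.7

Ksp = 10^(−6.42) = 3.802×10^-7
Ω = [Ca²⁺][CO3²⁻]/Ksp = (11.5×10^-3)(1.08×10^-3) / 3.802×10^-7 = 32.7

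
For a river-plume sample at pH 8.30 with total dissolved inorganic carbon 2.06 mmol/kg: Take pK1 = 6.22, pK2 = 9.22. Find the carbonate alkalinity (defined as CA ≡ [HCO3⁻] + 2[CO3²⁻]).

CA = [HCO3⁻] + 2[CO3²⁻] = (α₁ + 2α₂)·DIC
At pH 8.30: [H⁺]/K1 = 10^-2.08 = 0.0083176, K2/[H⁺] = 10^-0.92 = 0.12023
α₁ = 1/(1 + 0.0083176 + 0.12023) = 1/1.1285 = 0.8861; α₂ = α₁·K2/[H⁺] = 0.1065
α₁ + 2α₂ = 1.0992
CA = 1.0992 × 2.06 = 2.26 mmol/kg

CA = 2.26 mmol/kg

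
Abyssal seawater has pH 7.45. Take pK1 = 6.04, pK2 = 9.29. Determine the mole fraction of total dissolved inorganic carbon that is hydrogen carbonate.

α₁ = 1 / (1 + [H⁺]/K1 + K2/[H⁺]) = 1 / (1 + 10^-1.41 + 10^-1.84)
   = 1 / (1 + 0.038905 + 0.014454) = 1/1.0534 = 0.9493

α₁ = 0.949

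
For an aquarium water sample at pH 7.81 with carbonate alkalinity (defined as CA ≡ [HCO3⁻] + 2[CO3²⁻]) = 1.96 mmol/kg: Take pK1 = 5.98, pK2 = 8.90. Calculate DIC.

DIC = 1.85 mmol/kg

CA = [HCO3⁻] + 2[CO3²⁻] = (α₁ + 2α₂)·DIC
At pH 7.81: [H⁺]/K1 = 10^-1.83 = 0.014791, K2/[H⁺] = 10^-1.09 = 0.081283
α₁ = 1/(1 + 0.014791 + 0.081283) = 1/1.0961 = 0.9123; α₂ = α₁·K2/[H⁺] = 0.07416
α₁ + 2α₂ = 1.0607
DIC = CA / (α₁ + 2α₂) = 1.96 / 1.0607 = 1.85 mmol/kg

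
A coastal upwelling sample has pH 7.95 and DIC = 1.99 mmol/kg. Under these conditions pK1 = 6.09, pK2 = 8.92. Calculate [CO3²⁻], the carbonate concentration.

α₂ = 1 / (1 + [H⁺]/K2 + [H⁺]²/(K1K2)) = 1 / (1 + 10^+0.97 + 10^-0.89)
   = 1 / (1 + 9.3325 + 0.12882) = 1/10.461 = 0.09559
[CO3²⁻] = α₂ × DIC = 0.09559 × 1.99 = 0.190 mmol/kg

[CO3²⁻] = 0.190 mmol/kg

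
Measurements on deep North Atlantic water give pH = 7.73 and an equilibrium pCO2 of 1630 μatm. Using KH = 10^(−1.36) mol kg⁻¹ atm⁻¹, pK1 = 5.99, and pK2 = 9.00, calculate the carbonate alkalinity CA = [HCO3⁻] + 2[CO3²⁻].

CA = 4.33 mmol/kg

[CO2*] = KH · pCO2 = 10^(−1.36) × 1630×10^-6 = 7.115×10^-5 mol/kg
α₀ = 1/(1 + K1/[H⁺] + K1K2/[H⁺]²) = 1/(1 + 10^+1.74 + 10^+0.47) = 0.01698
DIC = [CO2*]/α₀ = 7.115×10^-5 / 0.01698 = 4.191 mmol/kg
CA = (α₁ + 2α₂)·DIC = (0.9329 + 2×0.05010) × 4.191 = 4.33 mmol/kg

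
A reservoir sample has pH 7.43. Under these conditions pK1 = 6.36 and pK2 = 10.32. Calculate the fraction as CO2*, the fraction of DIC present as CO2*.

α₀ = 1 / (1 + K1/[H⁺] + K1K2/[H⁺]²) = 1 / (1 + 10^+1.07 + 10^-1.82)
   = 1 / (1 + 11.749 + 0.015136) = 1/12.764 = 0.07834

α₀ = 0.0783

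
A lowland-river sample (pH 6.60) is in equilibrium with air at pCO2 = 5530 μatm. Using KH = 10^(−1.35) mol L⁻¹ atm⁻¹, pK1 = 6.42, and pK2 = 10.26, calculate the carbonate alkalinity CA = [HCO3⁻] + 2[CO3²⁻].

[CO2*] = KH · pCO2 = 10^(−1.35) × 5530×10^-6 = 2.470×10^-4 mol/L
α₀ = 1/(1 + K1/[H⁺] + K1K2/[H⁺]²) = 1/(1 + 10^+0.18 + 10^-3.48) = 0.3978
DIC = [CO2*]/α₀ = 2.470×10^-4 / 0.3978 = 0.6210 mmol/L
CA = (α₁ + 2α₂)·DIC = (0.6021 + 2×0.0001317) × 0.6210 = 0.374 mmol/L

CA = 0.374 mmol/L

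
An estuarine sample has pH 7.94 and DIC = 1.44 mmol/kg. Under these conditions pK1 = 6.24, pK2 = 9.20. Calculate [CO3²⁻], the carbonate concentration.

α₂ = 1 / (1 + [H⁺]/K2 + [H⁺]²/(K1K2)) = 1 / (1 + 10^+1.26 + 10^-0.44)
   = 1 / (1 + 18.197 + 0.36308) = 1/19.560 = 0.05112
[CO3²⁻] = α₂ × DIC = 0.05112 × 1.44 = 0.0736 mmol/kg

[CO3²⁻] = 0.0736 mmol/kg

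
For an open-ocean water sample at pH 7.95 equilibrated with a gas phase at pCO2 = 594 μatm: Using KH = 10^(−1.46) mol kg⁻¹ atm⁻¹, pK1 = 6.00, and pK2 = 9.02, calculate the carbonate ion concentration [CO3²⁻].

[CO3²⁻] = 0.156 mmol/kg

[CO2*] = KH · pCO2 = 10^(−1.46) × 594×10^-6 = 2.060×10^-5 mol/kg
α₀ = 1/(1 + K1/[H⁺] + K1K2/[H⁺]²) = 1/(1 + 10^+1.95 + 10^+0.88) = 0.01023
DIC = [CO2*]/α₀ = 2.060×10^-5 / 0.01023 = 2.012 mmol/kg
[CO3²⁻] = α₂·DIC; α₂ = 0.07763, so [CO3²⁻] = 0.07763 × 2.012 = 0.156 mmol/kg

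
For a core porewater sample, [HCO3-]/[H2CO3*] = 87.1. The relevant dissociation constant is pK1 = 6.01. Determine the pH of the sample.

From K1 = [H⁺][HCO3-]/[H2CO3*]:  pH = pK1 + log₁₀([HCO3-]/[H2CO3*])
log₁₀(87.1) = +1.940
pH = 6.01 + (+1.940) = 7.95

pH = 7.95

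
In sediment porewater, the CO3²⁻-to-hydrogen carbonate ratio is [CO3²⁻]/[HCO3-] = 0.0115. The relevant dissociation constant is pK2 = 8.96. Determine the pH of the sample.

pH = 7.02

From K2 = [H⁺][CO3²⁻]/[HCO3-]:  pH = pK2 + log₁₀([CO3²⁻]/[HCO3-])
log₁₀(0.0115) = -1.939
pH = 8.96 + (-1.939) = 7.02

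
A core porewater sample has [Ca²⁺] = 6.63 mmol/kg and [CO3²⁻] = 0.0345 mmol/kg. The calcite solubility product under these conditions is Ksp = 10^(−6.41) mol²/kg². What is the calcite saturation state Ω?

Ksp = 10^(−6.41) = 3.890×10^-7
Ω = [Ca²⁺][CO3²⁻]/Ksp = (6.63×10^-3)(0.0345×10^-3) / 3.890×10^-7 = 0.588

Ω = 0.588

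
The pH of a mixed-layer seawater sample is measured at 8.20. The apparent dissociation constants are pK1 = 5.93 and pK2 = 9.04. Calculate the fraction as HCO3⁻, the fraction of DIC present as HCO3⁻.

α₁ = 1 / (1 + [H⁺]/K1 + K2/[H⁺]) = 1 / (1 + 10^-2.27 + 10^-0.84)
   = 1 / (1 + 0.0053703 + 0.14454) = 1/1.1499 = 0.8696

α₁ = 0.870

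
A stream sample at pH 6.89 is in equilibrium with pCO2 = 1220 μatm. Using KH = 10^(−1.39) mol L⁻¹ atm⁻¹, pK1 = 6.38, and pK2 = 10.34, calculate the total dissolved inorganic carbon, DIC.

[CO2*] = KH · pCO2 = 10^(−1.39) × 1220×10^-6 = 4.970×10^-5 mol/L
α₀ = 1/(1 + K1/[H⁺] + K1K2/[H⁺]²) = 1/(1 + 10^+0.51 + 10^-2.94) = 0.2360
DIC = [CO2*]/α₀ = 4.970×10^-5 / 0.2360 = 0.211 mmol/L

DIC = 0.211 mmol/L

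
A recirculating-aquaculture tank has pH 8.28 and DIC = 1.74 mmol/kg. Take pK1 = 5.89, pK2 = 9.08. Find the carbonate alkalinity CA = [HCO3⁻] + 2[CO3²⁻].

CA = [HCO3⁻] + 2[CO3²⁻] = (α₁ + 2α₂)·DIC
At pH 8.28: [H⁺]/K1 = 10^-2.39 = 0.0040738, K2/[H⁺] = 10^-0.80 = 0.15849
α₁ = 1/(1 + 0.0040738 + 0.15849) = 1/1.1626 = 0.8602; α₂ = α₁·K2/[H⁺] = 0.1363
α₁ + 2α₂ = 1.1328
CA = 1.1328 × 1.74 = 1.97 mmol/kg

CA = 1.97 mmol/kg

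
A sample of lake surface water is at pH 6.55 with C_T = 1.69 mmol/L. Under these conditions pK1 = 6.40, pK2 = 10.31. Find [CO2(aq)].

[CO2*] = 0.700 mmol/L

α₀ = 1 / (1 + K1/[H⁺] + K1K2/[H⁺]²) = 1 / (1 + 10^+0.15 + 10^-3.61)
   = 1 / (1 + 1.4125 + 0.00024547) = 1/2.4128 = 0.4145
[CO2*] = α₀ × DIC = 0.4145 × 1.69 = 0.700 mmol/L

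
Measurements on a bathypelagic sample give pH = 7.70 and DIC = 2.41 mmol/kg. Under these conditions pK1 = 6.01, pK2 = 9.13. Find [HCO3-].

α₁ = 1 / (1 + [H⁺]/K1 + K2/[H⁺]) = 1 / (1 + 10^-1.69 + 10^-1.43)
   = 1 / (1 + 0.020417 + 0.037154) = 1/1.0576 = 0.9456
[HCO3⁻] = α₁ × DIC = 0.9456 × 2.41 = 2.28 mmol/kg

[HCO3⁻] = 2.28 mmol/kg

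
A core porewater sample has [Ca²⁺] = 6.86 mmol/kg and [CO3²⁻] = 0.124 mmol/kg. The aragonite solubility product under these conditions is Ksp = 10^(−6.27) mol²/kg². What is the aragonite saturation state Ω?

Ω = 1.58

Ksp = 10^(−6.27) = 5.370×10^-7
Ω = [Ca²⁺][CO3²⁻]/Ksp = (6.86×10^-3)(0.124×10^-3) / 5.370×10^-7 = 1.58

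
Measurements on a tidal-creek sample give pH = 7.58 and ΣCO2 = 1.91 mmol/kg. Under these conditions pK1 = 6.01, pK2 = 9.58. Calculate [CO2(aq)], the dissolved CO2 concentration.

[CO2*] = 0.0496 mmol/kg

α₀ = 1 / (1 + K1/[H⁺] + K1K2/[H⁺]²) = 1 / (1 + 10^+1.57 + 10^-0.43)
   = 1 / (1 + 37.154 + 0.37154) = 1/38.525 = 0.02596
[CO2*] = α₀ × DIC = 0.02596 × 1.91 = 0.0496 mmol/kg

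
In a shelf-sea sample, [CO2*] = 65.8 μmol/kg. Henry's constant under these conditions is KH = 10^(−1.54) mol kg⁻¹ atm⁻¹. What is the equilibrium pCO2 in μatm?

KH = 10^(−1.54) = 2.884×10^-2 mol kg⁻¹ atm⁻¹
pCO2 = [CO2*]/KH = 65.8×10^-6 / 2.884×10^-2 = 2.28×10^-3 atm = 2280 μatm

pCO2 = 2280 μatm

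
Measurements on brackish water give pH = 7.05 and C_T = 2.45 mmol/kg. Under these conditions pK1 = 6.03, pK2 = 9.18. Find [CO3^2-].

α₂ = 1 / (1 + [H⁺]/K2 + [H⁺]²/(K1K2)) = 1 / (1 + 10^+2.13 + 10^+1.11)
   = 1 / (1 + 134.90 + 12.882) = 1/148.78 = 0.006721
[CO3²⁻] = α₂ × DIC = 0.006721 × 2.45 = 0.0165 mmol/kg = 16.5 μmol/kg

[CO3²⁻] = 16.5 μmol/kg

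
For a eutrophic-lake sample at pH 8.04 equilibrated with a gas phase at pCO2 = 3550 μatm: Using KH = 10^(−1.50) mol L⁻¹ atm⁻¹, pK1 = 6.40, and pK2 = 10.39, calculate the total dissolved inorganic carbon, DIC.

[CO2*] = KH · pCO2 = 10^(−1.50) × 3550×10^-6 = 1.123×10^-4 mol/L
α₀ = 1/(1 + K1/[H⁺] + K1K2/[H⁺]²) = 1/(1 + 10^+1.64 + 10^-0.71) = 0.02230
DIC = [CO2*]/α₀ = 1.123×10^-4 / 0.02230 = 5.03 mmol/L

DIC = 5.03 mmol/L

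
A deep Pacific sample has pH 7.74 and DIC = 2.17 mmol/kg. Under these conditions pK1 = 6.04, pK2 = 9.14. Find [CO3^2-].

[CO3²⁻] = 0.0815 mmol/kg

α₂ = 1 / (1 + [H⁺]/K2 + [H⁺]²/(K1K2)) = 1 / (1 + 10^+1.40 + 10^-0.30)
   = 1 / (1 + 25.119 + 0.50119) = 1/26.620 = 0.03757
[CO3²⁻] = α₂ × DIC = 0.03757 × 2.17 = 0.0815 mmol/kg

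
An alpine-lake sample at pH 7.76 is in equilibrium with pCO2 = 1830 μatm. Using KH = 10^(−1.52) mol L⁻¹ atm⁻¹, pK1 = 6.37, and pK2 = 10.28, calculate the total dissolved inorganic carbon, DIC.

DIC = 1.42 mmol/L

[CO2*] = KH · pCO2 = 10^(−1.52) × 1830×10^-6 = 5.527×10^-5 mol/L
α₀ = 1/(1 + K1/[H⁺] + K1K2/[H⁺]²) = 1/(1 + 10^+1.39 + 10^-1.13) = 0.03903
DIC = [CO2*]/α₀ = 5.527×10^-5 / 0.03903 = 1.42 mmol/L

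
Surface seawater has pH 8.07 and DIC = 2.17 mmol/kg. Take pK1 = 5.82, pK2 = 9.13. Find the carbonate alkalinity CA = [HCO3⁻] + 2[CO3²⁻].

CA = [HCO3⁻] + 2[CO3²⁻] = (α₁ + 2α₂)·DIC
At pH 8.07: [H⁺]/K1 = 10^-2.25 = 0.0056234, K2/[H⁺] = 10^-1.06 = 0.087096
α₁ = 1/(1 + 0.0056234 + 0.087096) = 1/1.0927 = 0.9151; α₂ = α₁·K2/[H⁺] = 0.07971
α₁ + 2α₂ = 1.0746
CA = 1.0746 × 2.17 = 2.33 mmol/kg

CA = 2.33 mmol/kg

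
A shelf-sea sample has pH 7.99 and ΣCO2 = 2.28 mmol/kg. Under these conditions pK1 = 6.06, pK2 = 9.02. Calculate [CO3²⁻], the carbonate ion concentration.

α₂ = 1 / (1 + [H⁺]/K2 + [H⁺]²/(K1K2)) = 1 / (1 + 10^+1.03 + 10^-0.90)
   = 1 / (1 + 10.715 + 0.12589) = 1/11.841 = 0.08445
[CO3²⁻] = α₂ × DIC = 0.08445 × 2.28 = 0.193 mmol/kg

[CO3²⁻] = 0.193 mmol/kg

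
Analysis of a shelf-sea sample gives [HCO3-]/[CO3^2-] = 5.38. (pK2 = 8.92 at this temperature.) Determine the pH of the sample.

pH = 8.19

From K2 = [H⁺][CO3^2-]/[HCO3-]:  pH = pK2 − log₁₀([HCO3-]/[CO3^2-])
log₁₀(5.38) = +0.731
pH = 8.92 − (+0.731) = 8.19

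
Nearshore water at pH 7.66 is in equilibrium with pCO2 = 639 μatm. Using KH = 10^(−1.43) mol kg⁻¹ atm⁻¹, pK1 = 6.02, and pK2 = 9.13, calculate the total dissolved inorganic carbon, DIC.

[CO2*] = KH · pCO2 = 10^(−1.43) × 639×10^-6 = 2.374×10^-5 mol/kg
α₀ = 1/(1 + K1/[H⁺] + K1K2/[H⁺]²) = 1/(1 + 10^+1.64 + 10^+0.17) = 0.02168
DIC = [CO2*]/α₀ = 2.374×10^-5 / 0.02168 = 1.10 mmol/kg

DIC = 1.10 mmol/kg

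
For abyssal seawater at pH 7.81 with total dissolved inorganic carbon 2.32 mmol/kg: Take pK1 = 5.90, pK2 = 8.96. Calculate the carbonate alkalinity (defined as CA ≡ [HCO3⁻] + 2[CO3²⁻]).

CA = [HCO3⁻] + 2[CO3²⁻] = (α₁ + 2α₂)·DIC
At pH 7.81: [H⁺]/K1 = 10^-1.91 = 0.012303, K2/[H⁺] = 10^-1.15 = 0.070795
α₁ = 1/(1 + 0.012303 + 0.070795) = 1/1.0831 = 0.9233; α₂ = α₁·K2/[H⁺] = 0.06536
α₁ + 2α₂ = 1.0540
CA = 1.0540 × 2.32 = 2.45 mmol/kg

CA = 2.45 mmol/kg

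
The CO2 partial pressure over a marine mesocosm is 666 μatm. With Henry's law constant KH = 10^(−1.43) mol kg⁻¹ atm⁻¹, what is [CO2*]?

KH = 10^(−1.43) = 3.715×10^-2 mol kg⁻¹ atm⁻¹
[CO2*] = KH · pCO2 = 3.715×10^-2 × 666×10^-6 atm = 2.47×10^-5 mol/kg

[CO2*] = 24.7 μmol/kg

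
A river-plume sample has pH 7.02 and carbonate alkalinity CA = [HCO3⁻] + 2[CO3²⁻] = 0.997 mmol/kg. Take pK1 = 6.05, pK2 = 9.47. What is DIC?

DIC = 1.10 mmol/kg

CA = [HCO3⁻] + 2[CO3²⁻] = (α₁ + 2α₂)·DIC
At pH 7.02: [H⁺]/K1 = 10^-0.97 = 0.10715, K2/[H⁺] = 10^-2.45 = 0.0035481
α₁ = 1/(1 + 0.10715 + 0.0035481) = 1/1.1107 = 0.9003; α₂ = α₁·K2/[H⁺] = 0.003195
α₁ + 2α₂ = 0.9067
DIC = CA / (α₁ + 2α₂) = 0.997 / 0.9067 = 1.10 mmol/kg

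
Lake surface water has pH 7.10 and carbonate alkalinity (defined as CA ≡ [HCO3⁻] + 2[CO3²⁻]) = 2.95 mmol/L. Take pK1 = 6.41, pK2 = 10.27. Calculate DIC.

DIC = 3.55 mmol/L

CA = [HCO3⁻] + 2[CO3²⁻] = (α₁ + 2α₂)·DIC
At pH 7.10: [H⁺]/K1 = 10^-0.69 = 0.20417, K2/[H⁺] = 10^-3.17 = 0.00067608
α₁ = 1/(1 + 0.20417 + 0.00067608) = 1/1.2048 = 0.8300; α₂ = α₁·K2/[H⁺] = 0.0005611
α₁ + 2α₂ = 0.8311
DIC = CA / (α₁ + 2α₂) = 2.95 / 0.8311 = 3.55 mmol/L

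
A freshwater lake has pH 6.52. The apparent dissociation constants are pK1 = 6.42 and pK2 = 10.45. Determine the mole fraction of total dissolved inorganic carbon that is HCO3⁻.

α₁ = 0.557

α₁ = 1 / (1 + [H⁺]/K1 + K2/[H⁺]) = 1 / (1 + 10^-0.10 + 10^-3.93)
   = 1 / (1 + 0.79433 + 0.00011749) = 1/1.7944 = 0.5573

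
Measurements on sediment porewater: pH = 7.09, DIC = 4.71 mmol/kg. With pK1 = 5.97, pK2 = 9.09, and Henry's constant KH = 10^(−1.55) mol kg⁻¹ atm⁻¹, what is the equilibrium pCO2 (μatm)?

pCO2 = 1.17×10^4 μatm

α₀ = 1 / (1 + K1/[H⁺] + K1K2/[H⁺]²) = 1 / (1 + 10^+1.12 + 10^-0.88)
   = 1 / (1 + 13.183 + 0.13183) = 1/14.314 = 0.06986
[CO2*] = α₀ × DIC = 0.06986 × 4.71 = 0.3290 mmol/kg
pCO2 = [CO2*]/KH = 3.290×10^-4 / 2.818×10^-2 = 1.17×10^4 μatm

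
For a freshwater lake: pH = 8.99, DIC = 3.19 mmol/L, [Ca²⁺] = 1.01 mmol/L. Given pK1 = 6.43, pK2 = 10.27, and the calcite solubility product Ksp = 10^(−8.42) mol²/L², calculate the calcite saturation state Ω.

Ω = 42.1

α₂ = 1 / (1 + [H⁺]/K2 + [H⁺]²/(K1K2)) = 1 / (1 + 10^+1.28 + 10^-1.28)
   = 1 / (1 + 19.055 + 0.052481) = 1/20.107 = 0.04973
[CO3²⁻] = α₂ × DIC = 0.04973 × 3.19 = 0.1587 mmol/L
Ksp = 10^(−8.42) = 3.802×10^-9
Ω = [Ca²⁺][CO3²⁻]/Ksp = (1.01×10^-3)(1.587×10^-4) / 3.802×10^-9 = 42.1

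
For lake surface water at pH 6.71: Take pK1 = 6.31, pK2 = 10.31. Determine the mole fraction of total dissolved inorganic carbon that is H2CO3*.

α₀ = 1 / (1 + K1/[H⁺] + K1K2/[H⁺]²) = 1 / (1 + 10^+0.40 + 10^-3.20)
   = 1 / (1 + 2.5119 + 0.00063096) = 1/3.5125 = 0.2847

α₀ = 0.285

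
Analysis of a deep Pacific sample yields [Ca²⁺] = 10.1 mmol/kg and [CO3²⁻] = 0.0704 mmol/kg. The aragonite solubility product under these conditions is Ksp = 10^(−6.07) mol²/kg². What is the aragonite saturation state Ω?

Ksp = 10^(−6.07) = 8.511×10^-7
Ω = [Ca²⁺][CO3²⁻]/Ksp = (10.1×10^-3)(0.0704×10^-3) / 8.511×10^-7 = 0.835

Ω = 0.835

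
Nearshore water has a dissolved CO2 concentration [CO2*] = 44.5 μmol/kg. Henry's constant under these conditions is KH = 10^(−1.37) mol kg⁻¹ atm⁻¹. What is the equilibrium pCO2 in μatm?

pCO2 = 1040 μatm

KH = 10^(−1.37) = 4.266×10^-2 mol kg⁻¹ atm⁻¹
pCO2 = [CO2*]/KH = 44.5×10^-6 / 4.266×10^-2 = 1.04×10^-3 atm = 1040 μatm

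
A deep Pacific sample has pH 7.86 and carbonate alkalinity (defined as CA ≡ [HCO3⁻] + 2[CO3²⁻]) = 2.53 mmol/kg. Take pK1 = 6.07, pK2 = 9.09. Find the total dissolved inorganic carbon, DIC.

CA = [HCO3⁻] + 2[CO3²⁻] = (α₁ + 2α₂)·DIC
At pH 7.86: [H⁺]/K1 = 10^-1.79 = 0.016218, K2/[H⁺] = 10^-1.23 = 0.058884
α₁ = 1/(1 + 0.016218 + 0.058884) = 1/1.0751 = 0.9301; α₂ = α₁·K2/[H⁺] = 0.05477
α₁ + 2α₂ = 1.0397
DIC = CA / (α₁ + 2α₂) = 2.53 / 1.0397 = 2.43 mmol/kg

DIC = 2.43 mmol/kg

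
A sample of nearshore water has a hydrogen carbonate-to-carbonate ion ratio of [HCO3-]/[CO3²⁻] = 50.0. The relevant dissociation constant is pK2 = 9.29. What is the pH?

pH = 7.59

From K2 = [H⁺][CO3²⁻]/[HCO3-]:  pH = pK2 − log₁₀([HCO3-]/[CO3²⁻])
log₁₀(50.0) = +1.699
pH = 9.29 − (+1.699) = 7.59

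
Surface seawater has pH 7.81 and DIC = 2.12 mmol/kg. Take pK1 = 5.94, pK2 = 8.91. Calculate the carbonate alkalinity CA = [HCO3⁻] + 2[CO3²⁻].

CA = [HCO3⁻] + 2[CO3²⁻] = (α₁ + 2α₂)·DIC
At pH 7.81: [H⁺]/K1 = 10^-1.87 = 0.013490, K2/[H⁺] = 10^-1.10 = 0.079433
α₁ = 1/(1 + 0.013490 + 0.079433) = 1/1.0929 = 0.9150; α₂ = α₁·K2/[H⁺] = 0.07268
α₁ + 2α₂ = 1.0603
CA = 1.0603 × 2.12 = 2.25 mmol/kg

CA = 2.25 mmol/kg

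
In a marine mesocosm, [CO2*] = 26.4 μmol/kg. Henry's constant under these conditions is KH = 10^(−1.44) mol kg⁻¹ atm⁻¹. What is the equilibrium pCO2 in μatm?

pCO2 = 727 μatm

KH = 10^(−1.44) = 3.631×10^-2 mol kg⁻¹ atm⁻¹
pCO2 = [CO2*]/KH = 26.4×10^-6 / 3.631×10^-2 = 7.27×10^-4 atm = 727 μatm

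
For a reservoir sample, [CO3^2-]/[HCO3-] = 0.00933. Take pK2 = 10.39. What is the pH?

From K2 = [H⁺][CO3^2-]/[HCO3-]:  pH = pK2 + log₁₀([CO3^2-]/[HCO3-])
log₁₀(0.00933) = -2.030
pH = 10.39 + (-2.030) = 8.36

pH = 8.36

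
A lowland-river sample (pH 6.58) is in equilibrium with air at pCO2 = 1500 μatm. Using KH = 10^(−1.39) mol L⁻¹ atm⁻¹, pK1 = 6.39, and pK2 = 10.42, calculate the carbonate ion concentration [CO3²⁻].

[CO2*] = KH · pCO2 = 10^(−1.39) × 1500×10^-6 = 6.111×10^-5 mol/L
α₀ = 1/(1 + K1/[H⁺] + K1K2/[H⁺]²) = 1/(1 + 10^+0.19 + 10^-3.65) = 0.3923
DIC = [CO2*]/α₀ = 6.111×10^-5 / 0.3923 = 0.1558 mmol/L
[CO3²⁻] = α₂·DIC; α₂ = 8.783×10^-5, so [CO3²⁻] = 8.783×10^-5 × 0.1558 = 1.37×10^-5 mmol/L = 0.0137 μmol/L

[CO3²⁻] = 0.0137 μmol/L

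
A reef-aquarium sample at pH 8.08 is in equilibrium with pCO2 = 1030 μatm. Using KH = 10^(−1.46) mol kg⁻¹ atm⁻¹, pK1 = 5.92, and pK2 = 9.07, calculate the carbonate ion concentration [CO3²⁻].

[CO2*] = KH · pCO2 = 10^(−1.46) × 1030×10^-6 = 3.571×10^-5 mol/kg
α₀ = 1/(1 + K1/[H⁺] + K1K2/[H⁺]²) = 1/(1 + 10^+2.16 + 10^+1.17) = 0.006237
DIC = [CO2*]/α₀ = 3.571×10^-5 / 0.006237 = 5.726 mmol/kg
[CO3²⁻] = α₂·DIC; α₂ = 0.09225, so [CO3²⁻] = 0.09225 × 5.726 = 0.528 mmol/kg

[CO3²⁻] = 0.528 mmol/kg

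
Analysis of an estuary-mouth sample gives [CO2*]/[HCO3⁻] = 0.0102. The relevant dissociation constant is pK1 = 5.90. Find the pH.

pH = 7.89

From K1 = [H⁺][HCO3⁻]/[CO2*]:  pH = pK1 − log₁₀([CO2*]/[HCO3⁻])
log₁₀(0.0102) = -1.991
pH = 5.90 − (-1.991) = 7.89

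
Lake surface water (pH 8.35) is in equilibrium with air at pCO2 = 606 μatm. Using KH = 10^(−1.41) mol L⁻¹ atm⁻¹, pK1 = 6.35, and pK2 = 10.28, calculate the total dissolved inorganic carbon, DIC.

[CO2*] = KH · pCO2 = 10^(−1.41) × 606×10^-6 = 2.358×10^-5 mol/L
α₀ = 1/(1 + K1/[H⁺] + K1K2/[H⁺]²) = 1/(1 + 10^+2.00 + 10^+0.07) = 0.009787
DIC = [CO2*]/α₀ = 2.358×10^-5 / 0.009787 = 2.41 mmol/L

DIC = 2.41 mmol/L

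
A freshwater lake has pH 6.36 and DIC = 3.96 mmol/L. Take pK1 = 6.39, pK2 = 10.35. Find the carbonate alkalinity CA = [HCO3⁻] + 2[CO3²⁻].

CA = 1.91 mmol/L

CA = [HCO3⁻] + 2[CO3²⁻] = (α₁ + 2α₂)·DIC
At pH 6.36: [H⁺]/K1 = 10^0.03 = 1.0715, K2/[H⁺] = 10^-3.99 = 0.00010233
α₁ = 1/(1 + 1.0715 + 0.00010233) = 1/2.0716 = 0.4827; α₂ = α₁·K2/[H⁺] = 4.940×10^-5
α₁ + 2α₂ = 0.4828
CA = 0.4828 × 3.96 = 1.91 mmol/L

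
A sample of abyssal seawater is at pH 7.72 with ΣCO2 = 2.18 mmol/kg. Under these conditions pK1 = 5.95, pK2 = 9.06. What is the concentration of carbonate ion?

[CO3²⁻] = 0.0938 mmol/kg

α₂ = 1 / (1 + [H⁺]/K2 + [H⁺]²/(K1K2)) = 1 / (1 + 10^+1.34 + 10^-0.43)
   = 1 / (1 + 21.878 + 0.37154) = 1/23.249 = 0.04301
[CO3²⁻] = α₂ × DIC = 0.04301 × 2.18 = 0.0938 mmol/kg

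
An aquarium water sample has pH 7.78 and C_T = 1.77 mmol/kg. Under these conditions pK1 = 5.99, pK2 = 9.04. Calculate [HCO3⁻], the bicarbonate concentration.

α₁ = 1 / (1 + [H⁺]/K1 + K2/[H⁺]) = 1 / (1 + 10^-1.79 + 10^-1.26)
   = 1 / (1 + 0.016218 + 0.054954) = 1/1.0712 = 0.9336
[HCO3⁻] = α₁ × DIC = 0.9336 × 1.77 = 1.65 mmol/kg

[HCO3⁻] = 1.65 mmol/kg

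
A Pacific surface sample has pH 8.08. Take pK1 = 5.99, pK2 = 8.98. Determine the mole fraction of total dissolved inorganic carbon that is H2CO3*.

α₀ = 1 / (1 + K1/[H⁺] + K1K2/[H⁺]²) = 1 / (1 + 10^+2.09 + 10^+1.19)
   = 1 / (1 + 123.03 + 15.488) = 1/139.52 = 0.007168

α₀ = 0.00717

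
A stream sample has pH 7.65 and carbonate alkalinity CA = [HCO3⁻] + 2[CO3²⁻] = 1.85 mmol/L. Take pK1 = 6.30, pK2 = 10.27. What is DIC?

DIC = 1.93 mmol/L

CA = [HCO3⁻] + 2[CO3²⁻] = (α₁ + 2α₂)·DIC
At pH 7.65: [H⁺]/K1 = 10^-1.35 = 0.044668, K2/[H⁺] = 10^-2.62 = 0.0023988
α₁ = 1/(1 + 0.044668 + 0.0023988) = 1/1.0471 = 0.9550; α₂ = α₁·K2/[H⁺] = 0.002291
α₁ + 2α₂ = 0.9596
DIC = CA / (α₁ + 2α₂) = 1.85 / 0.9596 = 1.93 mmol/L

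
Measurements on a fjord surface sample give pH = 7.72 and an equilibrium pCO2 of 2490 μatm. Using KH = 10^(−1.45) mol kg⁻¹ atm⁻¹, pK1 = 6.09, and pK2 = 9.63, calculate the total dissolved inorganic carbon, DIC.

DIC = 3.90 mmol/kg

[CO2*] = KH · pCO2 = 10^(−1.45) × 2490×10^-6 = 8.835×10^-5 mol/kg
α₀ = 1/(1 + K1/[H⁺] + K1K2/[H⁺]²) = 1/(1 + 10^+1.63 + 10^-0.28) = 0.02263
DIC = [CO2*]/α₀ = 8.835×10^-5 / 0.02263 = 3.90 mmol/kg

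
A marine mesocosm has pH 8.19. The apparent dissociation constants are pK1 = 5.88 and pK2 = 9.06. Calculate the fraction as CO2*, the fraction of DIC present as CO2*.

α₀ = 1 / (1 + K1/[H⁺] + K1K2/[H⁺]²) = 1 / (1 + 10^+2.31 + 10^+1.44)
   = 1 / (1 + 204.17 + 27.542) = 1/232.72 = 0.004297

α₀ = 0.00430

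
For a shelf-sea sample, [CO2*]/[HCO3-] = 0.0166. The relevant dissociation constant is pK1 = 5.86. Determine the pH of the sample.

pH = 7.64

From K1 = [H⁺][HCO3-]/[CO2*]:  pH = pK1 − log₁₀([CO2*]/[HCO3-])
log₁₀(0.0166) = -1.780
pH = 5.86 − (-1.780) = 7.64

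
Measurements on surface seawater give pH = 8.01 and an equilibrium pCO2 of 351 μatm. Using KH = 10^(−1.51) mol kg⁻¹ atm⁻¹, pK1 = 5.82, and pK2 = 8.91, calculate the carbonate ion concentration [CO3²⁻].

[CO3²⁻] = 0.211 mmol/kg

[CO2*] = KH · pCO2 = 10^(−1.51) × 351×10^-6 = 1.085×10^-5 mol/kg
α₀ = 1/(1 + K1/[H⁺] + K1K2/[H⁺]²) = 1/(1 + 10^+2.19 + 10^+1.29) = 0.005702
DIC = [CO2*]/α₀ = 1.085×10^-5 / 0.005702 = 1.902 mmol/kg
[CO3²⁻] = α₂·DIC; α₂ = 0.1112, so [CO3²⁻] = 0.1112 × 1.902 = 0.211 mmol/kg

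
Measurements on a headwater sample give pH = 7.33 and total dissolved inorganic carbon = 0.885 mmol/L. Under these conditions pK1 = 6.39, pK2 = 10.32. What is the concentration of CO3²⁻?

[CO3²⁻] = 0.812 μmol/L

α₂ = 1 / (1 + [H⁺]/K2 + [H⁺]²/(K1K2)) = 1 / (1 + 10^+2.99 + 10^+2.05)
   = 1 / (1 + 977.24 + 112.20) = 1/1090.4 = 0.0009171
[CO3²⁻] = α₂ × DIC = 0.0009171 × 0.885 = 0.000812 mmol/L = 0.812 μmol/L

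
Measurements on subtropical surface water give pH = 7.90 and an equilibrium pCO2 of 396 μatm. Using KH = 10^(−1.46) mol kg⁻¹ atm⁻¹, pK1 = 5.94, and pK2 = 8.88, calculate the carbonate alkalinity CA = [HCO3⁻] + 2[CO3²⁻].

[CO2*] = KH · pCO2 = 10^(−1.46) × 396×10^-6 = 1.373×10^-5 mol/kg
α₀ = 1/(1 + K1/[H⁺] + K1K2/[H⁺]²) = 1/(1 + 10^+1.96 + 10^+0.98) = 0.009828
DIC = [CO2*]/α₀ = 1.373×10^-5 / 0.009828 = 1.397 mmol/kg
CA = (α₁ + 2α₂)·DIC = (0.8963 + 2×0.09386) × 1.397 = 1.51 mmol/kg

CA = 1.51 mmol/kg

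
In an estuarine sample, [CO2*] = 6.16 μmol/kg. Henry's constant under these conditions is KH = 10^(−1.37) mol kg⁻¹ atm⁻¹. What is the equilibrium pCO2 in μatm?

pCO2 = 144 μatm

KH = 10^(−1.37) = 4.266×10^-2 mol kg⁻¹ atm⁻¹
pCO2 = [CO2*]/KH = 6.16×10^-6 / 4.266×10^-2 = 1.44×10^-4 atm = 144 μatm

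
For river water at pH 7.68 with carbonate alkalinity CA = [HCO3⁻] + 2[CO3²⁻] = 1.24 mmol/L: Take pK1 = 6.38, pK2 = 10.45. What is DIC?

CA = [HCO3⁻] + 2[CO3²⁻] = (α₁ + 2α₂)·DIC
At pH 7.68: [H⁺]/K1 = 10^-1.30 = 0.050119, K2/[H⁺] = 10^-2.77 = 0.0016982
α₁ = 1/(1 + 0.050119 + 0.0016982) = 1/1.0518 = 0.9507; α₂ = α₁·K2/[H⁺] = 0.001615
α₁ + 2α₂ = 0.9540
DIC = CA / (α₁ + 2α₂) = 1.24 / 0.9540 = 1.30 mmol/L

DIC = 1.30 mmol/L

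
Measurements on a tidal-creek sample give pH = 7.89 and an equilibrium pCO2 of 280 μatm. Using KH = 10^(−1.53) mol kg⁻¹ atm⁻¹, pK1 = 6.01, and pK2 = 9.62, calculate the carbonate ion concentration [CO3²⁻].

[CO3²⁻] = 11.7 μmol/kg

[CO2*] = KH · pCO2 = 10^(−1.53) × 280×10^-6 = 8.263×10^-6 mol/kg
α₀ = 1/(1 + K1/[H⁺] + K1K2/[H⁺]²) = 1/(1 + 10^+1.88 + 10^+0.15) = 0.01278
DIC = [CO2*]/α₀ = 8.263×10^-6 / 0.01278 = 0.6468 mmol/kg
[CO3²⁻] = α₂·DIC; α₂ = 0.01805, so [CO3²⁻] = 0.01805 × 0.6468 = 0.0117 mmol/kg = 11.7 μmol/kg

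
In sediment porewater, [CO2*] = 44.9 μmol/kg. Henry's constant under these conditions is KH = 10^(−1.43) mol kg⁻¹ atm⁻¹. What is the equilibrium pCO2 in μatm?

KH = 10^(−1.43) = 3.715×10^-2 mol kg⁻¹ atm⁻¹
pCO2 = [CO2*]/KH = 44.9×10^-6 / 3.715×10^-2 = 1.21×10^-3 atm = 1210 μatm

pCO2 = 1210 μatm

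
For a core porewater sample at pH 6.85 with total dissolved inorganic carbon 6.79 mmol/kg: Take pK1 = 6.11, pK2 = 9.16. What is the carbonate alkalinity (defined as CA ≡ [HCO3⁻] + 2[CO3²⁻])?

CA = 5.78 mmol/kg

CA = [HCO3⁻] + 2[CO3²⁻] = (α₁ + 2α₂)·DIC
At pH 6.85: [H⁺]/K1 = 10^-0.74 = 0.18197, K2/[H⁺] = 10^-2.31 = 0.0048978
α₁ = 1/(1 + 0.18197 + 0.0048978) = 1/1.1869 = 0.8426; α₂ = α₁·K2/[H⁺] = 0.004127
α₁ + 2α₂ = 0.8508
CA = 0.8508 × 6.79 = 5.78 mmol/kg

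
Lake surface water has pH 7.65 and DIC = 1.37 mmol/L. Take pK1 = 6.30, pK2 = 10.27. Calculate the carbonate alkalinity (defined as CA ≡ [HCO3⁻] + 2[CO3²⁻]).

CA = 1.31 mmol/L

CA = [HCO3⁻] + 2[CO3²⁻] = (α₁ + 2α₂)·DIC
At pH 7.65: [H⁺]/K1 = 10^-1.35 = 0.044668, K2/[H⁺] = 10^-2.62 = 0.0023988
α₁ = 1/(1 + 0.044668 + 0.0023988) = 1/1.0471 = 0.9550; α₂ = α₁·K2/[H⁺] = 0.002291
α₁ + 2α₂ = 0.9596
CA = 0.9596 × 1.37 = 1.31 mmol/L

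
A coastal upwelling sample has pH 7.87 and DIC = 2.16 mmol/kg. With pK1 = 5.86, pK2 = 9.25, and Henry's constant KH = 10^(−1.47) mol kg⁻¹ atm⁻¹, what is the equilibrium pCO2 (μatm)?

α₀ = 1 / (1 + K1/[H⁺] + K1K2/[H⁺]²) = 1 / (1 + 10^+2.01 + 10^+0.63)
   = 1 / (1 + 102.33 + 4.2658) = 1/107.60 = 0.009294
[CO2*] = α₀ × DIC = 0.009294 × 2.16 = 0.02008 mmol/kg
pCO2 = [CO2*]/KH = 2.008×10^-5 / 3.388×10^-2 = 592 μatm

pCO2 = 592 μatm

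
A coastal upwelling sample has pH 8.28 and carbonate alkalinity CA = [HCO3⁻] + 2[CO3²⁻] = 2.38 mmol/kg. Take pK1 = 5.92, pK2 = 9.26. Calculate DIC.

CA = [HCO3⁻] + 2[CO3²⁻] = (α₁ + 2α₂)·DIC
At pH 8.28: [H⁺]/K1 = 10^-2.36 = 0.0043652, K2/[H⁺] = 10^-0.98 = 0.10471
α₁ = 1/(1 + 0.0043652 + 0.10471) = 1/1.1091 = 0.9016; α₂ = α₁·K2/[H⁺] = 0.09441
α₁ + 2α₂ = 1.0905
DIC = CA / (α₁ + 2α₂) = 2.38 / 1.0905 = 2.18 mmol/kg

DIC = 2.18 mmol/kg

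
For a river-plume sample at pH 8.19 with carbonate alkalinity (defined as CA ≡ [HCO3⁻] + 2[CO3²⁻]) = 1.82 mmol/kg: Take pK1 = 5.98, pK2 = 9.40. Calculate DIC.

CA = [HCO3⁻] + 2[CO3²⁻] = (α₁ + 2α₂)·DIC
At pH 8.19: [H⁺]/K1 = 10^-2.21 = 0.0061660, K2/[H⁺] = 10^-1.21 = 0.061660
α₁ = 1/(1 + 0.0061660 + 0.061660) = 1/1.0678 = 0.9365; α₂ = α₁·K2/[H⁺] = 0.05774
α₁ + 2α₂ = 1.0520
DIC = CA / (α₁ + 2α₂) = 1.82 / 1.0520 = 1.73 mmol/kg

DIC = 1.73 mmol/kg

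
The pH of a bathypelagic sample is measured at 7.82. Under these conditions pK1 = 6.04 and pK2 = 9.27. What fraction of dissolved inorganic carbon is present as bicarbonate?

α₁ = 0.951

α₁ = 1 / (1 + [H⁺]/K1 + K2/[H⁺]) = 1 / (1 + 10^-1.78 + 10^-1.45)
   = 1 / (1 + 0.016596 + 0.035481) = 1/1.0521 = 0.9505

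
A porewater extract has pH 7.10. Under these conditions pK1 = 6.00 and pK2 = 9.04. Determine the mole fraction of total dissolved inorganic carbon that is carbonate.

α₂ = 0.0105

α₂ = 1 / (1 + [H⁺]/K2 + [H⁺]²/(K1K2)) = 1 / (1 + 10^+1.94 + 10^+0.84)
   = 1 / (1 + 87.096 + 6.9183) = 1/95.015 = 0.01052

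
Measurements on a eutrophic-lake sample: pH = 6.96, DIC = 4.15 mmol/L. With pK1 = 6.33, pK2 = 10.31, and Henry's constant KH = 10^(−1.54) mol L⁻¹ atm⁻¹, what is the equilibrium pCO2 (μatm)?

pCO2 = 2.73×10^4 μatm

α₀ = 1 / (1 + K1/[H⁺] + K1K2/[H⁺]²) = 1 / (1 + 10^+0.63 + 10^-2.72)
   = 1 / (1 + 4.2658 + 0.0019055) = 1/5.2677 = 0.1898
[CO2*] = α₀ × DIC = 0.1898 × 4.15 = 0.7878 mmol/L
pCO2 = [CO2*]/KH = 7.878×10^-4 / 2.884×10^-2 = 2.73×10^4 μatm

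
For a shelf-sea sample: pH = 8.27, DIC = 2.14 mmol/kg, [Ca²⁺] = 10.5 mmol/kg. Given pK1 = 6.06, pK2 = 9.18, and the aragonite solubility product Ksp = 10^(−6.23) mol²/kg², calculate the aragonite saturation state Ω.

α₂ = 1 / (1 + [H⁺]/K2 + [H⁺]²/(K1K2)) = 1 / (1 + 10^+0.91 + 10^-1.30)
   = 1 / (1 + 8.1283 + 0.050119) = 1/9.1784 = 0.1090
[CO3²⁻] = α₂ × DIC = 0.1090 × 2.14 = 0.2332 mmol/kg
Ksp = 10^(−6.23) = 5.888×10^-7
Ω = [Ca²⁺][CO3²⁻]/Ksp = (10.5×10^-3)(2.332×10^-4) / 5.888×10^-7 = 4.16

Ω = 4.16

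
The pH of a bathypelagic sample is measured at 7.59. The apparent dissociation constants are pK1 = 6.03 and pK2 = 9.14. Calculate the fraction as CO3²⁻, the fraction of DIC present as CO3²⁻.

α₂ = 1 / (1 + [H⁺]/K2 + [H⁺]²/(K1K2)) = 1 / (1 + 10^+1.55 + 10^-0.01)
   = 1 / (1 + 35.481 + 0.97724) = 1/37.459 = 0.02670

α₂ = 0.0267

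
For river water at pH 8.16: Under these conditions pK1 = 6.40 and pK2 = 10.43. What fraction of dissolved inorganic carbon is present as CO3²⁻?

α₂ = 1 / (1 + [H⁺]/K2 + [H⁺]²/(K1K2)) = 1 / (1 + 10^+2.27 + 10^+0.51)
   = 1 / (1 + 186.21 + 3.2359) = 1/190.44 = 0.005251

α₂ = 0.00525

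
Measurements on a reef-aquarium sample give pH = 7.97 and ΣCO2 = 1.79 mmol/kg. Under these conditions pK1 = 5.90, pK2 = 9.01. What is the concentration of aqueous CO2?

[CO2*] = 13.9 μmol/kg

α₀ = 1 / (1 + K1/[H⁺] + K1K2/[H⁺]²) = 1 / (1 + 10^+2.07 + 10^+1.03)
   = 1 / (1 + 117.49 + 10.715) = 1/129.20 = 0.007740
[CO2*] = α₀ × DIC = 0.007740 × 1.79 = 0.0139 mmol/kg = 13.9 μmol/kg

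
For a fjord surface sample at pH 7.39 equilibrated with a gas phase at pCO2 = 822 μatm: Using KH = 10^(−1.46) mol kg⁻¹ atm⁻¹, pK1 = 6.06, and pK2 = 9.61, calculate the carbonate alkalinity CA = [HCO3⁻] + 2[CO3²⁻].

CA = 0.617 mmol/kg

[CO2*] = KH · pCO2 = 10^(−1.46) × 822×10^-6 = 2.850×10^-5 mol/kg
α₀ = 1/(1 + K1/[H⁺] + K1K2/[H⁺]²) = 1/(1 + 10^+1.33 + 10^-0.89) = 0.04443
DIC = [CO2*]/α₀ = 2.850×10^-5 / 0.04443 = 0.6415 mmol/kg
CA = (α₁ + 2α₂)·DIC = (0.9498 + 2×0.005723) × 0.6415 = 0.617 mmol/kg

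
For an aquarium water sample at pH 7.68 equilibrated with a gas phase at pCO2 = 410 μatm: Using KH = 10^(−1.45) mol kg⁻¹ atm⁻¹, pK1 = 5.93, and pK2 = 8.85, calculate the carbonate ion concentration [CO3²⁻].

[CO3²⁻] = 0.0553 mmol/kg

[CO2*] = KH · pCO2 = 10^(−1.45) × 410×10^-6 = 1.455×10^-5 mol/kg
α₀ = 1/(1 + K1/[H⁺] + K1K2/[H⁺]²) = 1/(1 + 10^+1.75 + 10^+0.58) = 0.01638
DIC = [CO2*]/α₀ = 1.455×10^-5 / 0.01638 = 0.8879 mmol/kg
[CO3²⁻] = α₂·DIC; α₂ = 0.06229, so [CO3²⁻] = 0.06229 × 0.8879 = 0.0553 mmol/kg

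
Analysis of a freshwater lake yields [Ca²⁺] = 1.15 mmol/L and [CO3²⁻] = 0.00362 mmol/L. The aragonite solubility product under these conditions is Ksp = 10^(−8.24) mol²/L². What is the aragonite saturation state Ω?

Ksp = 10^(−8.24) = 5.754×10^-9
Ω = [Ca²⁺][CO3²⁻]/Ksp = (1.15×10^-3)(0.00362×10^-3) / 5.754×10^-9 = 0.723

Ω = 0.723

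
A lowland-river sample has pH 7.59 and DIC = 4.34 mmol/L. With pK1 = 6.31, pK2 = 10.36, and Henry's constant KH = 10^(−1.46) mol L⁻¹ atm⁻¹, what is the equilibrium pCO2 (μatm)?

pCO2 = 6230 μatm

α₀ = 1 / (1 + K1/[H⁺] + K1K2/[H⁺]²) = 1 / (1 + 10^+1.28 + 10^-1.49)
   = 1 / (1 + 19.055 + 0.032359) = 1/20.087 = 0.04978
[CO2*] = α₀ × DIC = 0.04978 × 4.34 = 0.2161 mmol/L
pCO2 = [CO2*]/KH = 2.161×10^-4 / 3.467×10^-2 = 6230 μatm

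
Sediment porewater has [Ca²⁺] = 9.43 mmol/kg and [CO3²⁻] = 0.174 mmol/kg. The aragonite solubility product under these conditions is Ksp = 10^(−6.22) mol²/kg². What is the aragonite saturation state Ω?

Ω = 2.72

Ksp = 10^(−6.22) = 6.026×10^-7
Ω = [Ca²⁺][CO3²⁻]/Ksp = (9.43×10^-3)(0.174×10^-3) / 6.026×10^-7 = 2.72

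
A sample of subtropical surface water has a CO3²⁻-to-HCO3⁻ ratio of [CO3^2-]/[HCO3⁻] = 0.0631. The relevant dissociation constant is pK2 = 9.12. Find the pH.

From K2 = [H⁺][CO3^2-]/[HCO3⁻]:  pH = pK2 + log₁₀([CO3^2-]/[HCO3⁻])
log₁₀(0.0631) = -1.200
pH = 9.12 + (-1.200) = 7.92

pH = 7.92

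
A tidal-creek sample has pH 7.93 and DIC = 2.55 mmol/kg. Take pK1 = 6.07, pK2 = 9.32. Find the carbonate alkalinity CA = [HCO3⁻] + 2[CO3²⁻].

CA = 2.62 mmol/kg

CA = [HCO3⁻] + 2[CO3²⁻] = (α₁ + 2α₂)·DIC
At pH 7.93: [H⁺]/K1 = 10^-1.86 = 0.013804, K2/[H⁺] = 10^-1.39 = 0.040738
α₁ = 1/(1 + 0.013804 + 0.040738) = 1/1.0545 = 0.9483; α₂ = α₁·K2/[H⁺] = 0.03863
α₁ + 2α₂ = 1.0255
CA = 1.0255 × 2.55 = 2.62 mmol/kg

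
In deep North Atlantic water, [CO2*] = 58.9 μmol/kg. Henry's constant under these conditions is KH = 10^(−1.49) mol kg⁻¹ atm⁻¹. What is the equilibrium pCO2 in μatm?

pCO2 = 1820 μatm

KH = 10^(−1.49) = 3.236×10^-2 mol kg⁻¹ atm⁻¹
pCO2 = [CO2*]/KH = 58.9×10^-6 / 3.236×10^-2 = 1.82×10^-3 atm = 1820 μatm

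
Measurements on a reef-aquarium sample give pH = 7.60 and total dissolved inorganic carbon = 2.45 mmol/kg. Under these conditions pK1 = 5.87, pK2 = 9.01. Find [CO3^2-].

[CO3²⁻] = 0.0901 mmol/kg

α₂ = 1 / (1 + [H⁺]/K2 + [H⁺]²/(K1K2)) = 1 / (1 + 10^+1.41 + 10^-0.32)
   = 1 / (1 + 25.704 + 0.47863) = 1/27.183 = 0.03679
[CO3²⁻] = α₂ × DIC = 0.03679 × 2.45 = 0.0901 mmol/kg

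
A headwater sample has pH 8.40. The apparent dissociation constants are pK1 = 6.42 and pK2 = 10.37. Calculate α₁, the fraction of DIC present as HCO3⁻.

α₁ = 0.979

α₁ = 1 / (1 + [H⁺]/K1 + K2/[H⁺]) = 1 / (1 + 10^-1.98 + 10^-1.97)
   = 1 / (1 + 0.010471 + 0.010715) = 1/1.0212 = 0.9793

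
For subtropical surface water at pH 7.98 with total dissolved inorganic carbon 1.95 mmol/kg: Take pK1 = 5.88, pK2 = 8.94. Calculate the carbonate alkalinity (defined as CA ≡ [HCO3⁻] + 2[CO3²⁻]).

CA = [HCO3⁻] + 2[CO3²⁻] = (α₁ + 2α₂)·DIC
At pH 7.98: [H⁺]/K1 = 10^-2.10 = 0.0079433, K2/[H⁺] = 10^-0.96 = 0.10965
α₁ = 1/(1 + 0.0079433 + 0.10965) = 1/1.1176 = 0.8948; α₂ = α₁·K2/[H⁺] = 0.09811
α₁ + 2α₂ = 1.0910
CA = 1.0910 × 1.95 = 2.13 mmol/kg

CA = 2.13 mmol/kg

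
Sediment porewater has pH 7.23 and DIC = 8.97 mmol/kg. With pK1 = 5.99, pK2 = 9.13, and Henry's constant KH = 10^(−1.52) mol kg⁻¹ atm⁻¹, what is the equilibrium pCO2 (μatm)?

α₀ = 1 / (1 + K1/[H⁺] + K1K2/[H⁺]²) = 1 / (1 + 10^+1.24 + 10^-0.66)
   = 1 / (1 + 17.378 + 0.21878) = 1/18.597 = 0.05377
[CO2*] = α₀ × DIC = 0.05377 × 8.97 = 0.4823 mmol/kg
pCO2 = [CO2*]/KH = 4.823×10^-4 / 3.020×10^-2 = 1.60×10^4 μatm

pCO2 = 1.60×10^4 μatm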